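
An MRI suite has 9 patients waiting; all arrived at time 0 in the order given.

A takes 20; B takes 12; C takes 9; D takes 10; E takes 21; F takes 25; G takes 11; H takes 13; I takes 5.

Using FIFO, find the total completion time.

FIFO (arrival order): A B C D E F G H I.
A: 0→20
B: 20→32
C: 32→41
D: 41→51
E: 51→72
F: 72→97
G: 97→108
H: 108→121
I: 121→126
Sum = 20+32+41+51+72+97+108+121+126 = 668.

668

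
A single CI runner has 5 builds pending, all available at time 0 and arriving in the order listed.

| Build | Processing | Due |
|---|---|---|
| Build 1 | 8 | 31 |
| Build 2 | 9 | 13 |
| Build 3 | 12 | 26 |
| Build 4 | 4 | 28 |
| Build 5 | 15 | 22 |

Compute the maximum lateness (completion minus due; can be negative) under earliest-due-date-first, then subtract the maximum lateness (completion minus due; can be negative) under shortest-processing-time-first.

-9

EDD (increasing due date): Build 2 Build 5 Build 3 Build 4 Build 1.
Build 2: 0→9, due 13, lateness -4
Build 5: 9→24, due 22, lateness 2
Build 3: 24→36, due 26, lateness 10
Build 4: 36→40, due 28, lateness 12
Build 1: 40→48, due 31, lateness 17
Maximum = 17.
SPT (increasing processing time): Build 4 Build 1 Build 2 Build 3 Build 5.
Build 4: 0→4, due 28, lateness -24
Build 1: 4→12, due 31, lateness -19
Build 2: 12→21, due 13, lateness 8
Build 3: 21→33, due 26, lateness 7
Build 5: 33→48, due 22, lateness 26
Maximum = 26.
Difference = 17 − 26 = -9.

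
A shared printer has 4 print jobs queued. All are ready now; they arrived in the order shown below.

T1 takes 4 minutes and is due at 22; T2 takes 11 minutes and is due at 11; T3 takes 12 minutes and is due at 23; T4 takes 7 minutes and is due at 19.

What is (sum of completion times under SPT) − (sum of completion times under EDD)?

-14

SPT (increasing processing time): T1 T4 T2 T3.
T1: 0→4
T4: 4→11
T2: 11→22
T3: 22→34
Sum = 4+11+22+34 = 71.
EDD (increasing due date): T2 T4 T1 T3.
T2: 0→11
T4: 11→18
T1: 18→22
T3: 22→34
Sum = 11+18+22+34 = 85.
Difference = 71 − 85 = -14.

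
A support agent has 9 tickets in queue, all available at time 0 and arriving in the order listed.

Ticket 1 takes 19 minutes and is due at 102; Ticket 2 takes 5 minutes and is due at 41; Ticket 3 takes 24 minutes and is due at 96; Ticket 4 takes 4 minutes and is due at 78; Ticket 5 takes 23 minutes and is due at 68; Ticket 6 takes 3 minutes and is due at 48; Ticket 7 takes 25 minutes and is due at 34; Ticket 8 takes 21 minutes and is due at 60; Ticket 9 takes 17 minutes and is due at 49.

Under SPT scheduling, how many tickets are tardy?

4

SPT (increasing processing time): Ticket 6 Ticket 4 Ticket 2 Ticket 9 Ticket 1 Ticket 8 Ticket 5 Ticket 3 Ticket 7.
Ticket 6: 0→3, due 48, tardiness 0
Ticket 4: 3→7, due 78, tardiness 0
Ticket 2: 7→12, due 41, tardiness 0
Ticket 9: 12→29, due 49, tardiness 0
Ticket 1: 29→48, due 102, tardiness 0
Ticket 8: 48→69, due 60, tardiness 9
Ticket 5: 69→92, due 68, tardiness 24
Ticket 3: 92→116, due 96, tardiness 20
Ticket 7: 116→141, due 34, tardiness 107
Late tickets: 4.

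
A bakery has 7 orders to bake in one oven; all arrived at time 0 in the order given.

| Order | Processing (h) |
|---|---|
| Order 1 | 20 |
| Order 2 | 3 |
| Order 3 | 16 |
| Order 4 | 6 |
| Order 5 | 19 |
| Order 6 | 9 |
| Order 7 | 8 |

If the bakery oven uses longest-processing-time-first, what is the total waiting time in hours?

LPT (decreasing processing time): Order 1 Order 5 Order 3 Order 6 Order 7 Order 4 Order 2.
Order 1: waits 0, runs 0→20
Order 5: waits 20, runs 20→39
Order 3: waits 39, runs 39→55
Order 6: waits 55, runs 55→64
Order 7: waits 64, runs 64→72
Order 4: waits 72, runs 72→78
Order 2: waits 78, runs 78→81
Sum = 0+20+39+55+64+72+78 = 328.

328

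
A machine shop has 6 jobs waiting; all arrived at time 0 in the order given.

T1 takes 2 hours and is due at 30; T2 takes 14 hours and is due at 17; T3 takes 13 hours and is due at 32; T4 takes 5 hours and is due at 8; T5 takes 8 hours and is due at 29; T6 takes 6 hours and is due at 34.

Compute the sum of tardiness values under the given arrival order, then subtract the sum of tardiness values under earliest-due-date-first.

27

FIFO (arrival order): T1 T2 T3 T4 T5 T6.
T1: 0→2, due 30, tardiness 0
T2: 2→16, due 17, tardiness 0
T3: 16→29, due 32, tardiness 0
T4: 29→34, due 8, tardiness 26
T5: 34→42, due 29, tardiness 13
T6: 42→48, due 34, tardiness 14
Sum = 0+0+0+26+13+14 = 53.
EDD (increasing due date): T4 T2 T5 T1 T3 T6.
T4: 0→5, due 8, tardiness 0
T2: 5→19, due 17, tardiness 2
T5: 19→27, due 29, tardiness 0
T1: 27→29, due 30, tardiness 0
T3: 29→42, due 32, tardiness 10
T6: 42→48, due 34, tardiness 14
Sum = 0+2+0+0+10+14 = 26.
Difference = 53 − 26 = 27.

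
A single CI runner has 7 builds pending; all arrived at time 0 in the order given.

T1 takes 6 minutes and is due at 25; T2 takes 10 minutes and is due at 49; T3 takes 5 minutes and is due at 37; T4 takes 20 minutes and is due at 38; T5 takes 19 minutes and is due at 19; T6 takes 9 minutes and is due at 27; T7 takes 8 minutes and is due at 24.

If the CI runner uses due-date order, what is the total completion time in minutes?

EDD (increasing due date): T5 T7 T1 T6 T3 T4 T2.
T5: 0→19
T7: 19→27
T1: 27→33
T6: 33→42
T3: 42→47
T4: 47→67
T2: 67→77
Sum = 19+27+33+42+47+67+77 = 312.

312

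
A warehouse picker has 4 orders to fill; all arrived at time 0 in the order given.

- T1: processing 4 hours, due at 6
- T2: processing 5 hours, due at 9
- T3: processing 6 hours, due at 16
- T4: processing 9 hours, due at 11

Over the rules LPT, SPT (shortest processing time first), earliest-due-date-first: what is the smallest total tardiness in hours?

13

LPT (decreasing processing time): T4 T3 T2 T1.
T4: 0→9, due 11, tardiness 0
T3: 9→15, due 16, tardiness 0
T2: 15→20, due 9, tardiness 11
T1: 20→24, due 6, tardiness 18
Sum = 0+0+11+18 = 29.
SPT (increasing processing time): T1 T2 T3 T4.
T1: 0→4, due 6, tardiness 0
T2: 4→9, due 9, tardiness 0
T3: 9→15, due 16, tardiness 0
T4: 15→24, due 11, tardiness 13
Sum = 0+0+0+13 = 13.
EDD (increasing due date): T1 T2 T4 T3.
T1: 0→4, due 6, tardiness 0
T2: 4→9, due 9, tardiness 0
T4: 9→18, due 11, tardiness 7
T3: 18→24, due 16, tardiness 8
Sum = 0+0+7+8 = 15.
LPT 29, SPT 13, EDD 15 → minimum 13.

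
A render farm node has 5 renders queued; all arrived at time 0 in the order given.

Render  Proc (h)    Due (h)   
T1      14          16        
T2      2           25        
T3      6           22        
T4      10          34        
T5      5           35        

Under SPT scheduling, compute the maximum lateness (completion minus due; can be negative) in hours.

21

SPT (increasing processing time): T2 T5 T3 T4 T1.
T2: 0→2, due 25, lateness -23
T5: 2→7, due 35, lateness -28
T3: 7→13, due 22, lateness -9
T4: 13→23, due 34, lateness -11
T1: 23→37, due 16, lateness 21
Maximum = 21.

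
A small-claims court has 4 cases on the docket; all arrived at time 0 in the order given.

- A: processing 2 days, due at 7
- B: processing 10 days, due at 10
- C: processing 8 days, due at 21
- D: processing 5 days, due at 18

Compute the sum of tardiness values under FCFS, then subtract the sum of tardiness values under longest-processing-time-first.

FIFO (arrival order): A B C D.
A: 0→2, due 7, tardiness 0
B: 2→12, due 10, tardiness 2
C: 12→20, due 21, tardiness 0
D: 20→25, due 18, tardiness 7
Sum = 0+2+0+7 = 9.
LPT (decreasing processing time): B C D A.
B: 0→10, due 10, tardiness 0
C: 10→18, due 21, tardiness 0
D: 18→23, due 18, tardiness 5
A: 23→25, due 7, tardiness 18
Sum = 0+0+5+18 = 23.
Difference = 9 − 23 = -14.

-14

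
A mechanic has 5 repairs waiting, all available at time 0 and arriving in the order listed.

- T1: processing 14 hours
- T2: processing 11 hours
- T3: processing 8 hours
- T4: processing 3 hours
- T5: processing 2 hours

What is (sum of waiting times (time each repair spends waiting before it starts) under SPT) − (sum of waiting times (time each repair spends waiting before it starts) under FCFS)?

SPT (increasing processing time): T5 T4 T3 T2 T1.
T5: waits 0, runs 0→2
T4: waits 2, runs 2→5
T3: waits 5, runs 5→13
T2: waits 13, runs 13→24
T1: waits 24, runs 24→38
Sum = 0+2+5+13+24 = 44.
FIFO (arrival order): T1 T2 T3 T4 T5.
T1: waits 0, runs 0→14
T2: waits 14, runs 14→25
T3: waits 25, runs 25→33
T4: waits 33, runs 33→36
T5: waits 36, runs 36→38
Sum = 0+14+25+33+36 = 108.
Difference = 44 − 108 = -64.

-64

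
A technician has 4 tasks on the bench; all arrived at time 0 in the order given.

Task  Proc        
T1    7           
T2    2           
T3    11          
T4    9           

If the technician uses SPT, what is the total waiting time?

SPT (increasing processing time): T2 T1 T4 T3.
T2: waits 0, runs 0→2
T1: waits 2, runs 2→9
T4: waits 9, runs 9→18
T3: waits 18, runs 18→29
Sum = 0+2+9+18 = 29.

29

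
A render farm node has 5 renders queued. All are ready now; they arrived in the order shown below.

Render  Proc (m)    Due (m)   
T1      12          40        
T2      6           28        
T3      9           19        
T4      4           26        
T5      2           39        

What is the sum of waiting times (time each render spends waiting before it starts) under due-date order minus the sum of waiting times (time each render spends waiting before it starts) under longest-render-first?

-29

EDD (increasing due date): T3 T4 T2 T5 T1.
T3: waits 0, runs 0→9
T4: waits 9, runs 9→13
T2: waits 13, runs 13→19
T5: waits 19, runs 19→21
T1: waits 21, runs 21→33
Sum = 0+9+13+19+21 = 62.
LPT (decreasing processing time): T1 T3 T2 T4 T5.
T1: waits 0, runs 0→12
T3: waits 12, runs 12→21
T2: waits 21, runs 21→27
T4: waits 27, runs 27→31
T5: waits 31, runs 31→33
Sum = 0+12+21+27+31 = 91.
Difference = 62 − 91 = -29.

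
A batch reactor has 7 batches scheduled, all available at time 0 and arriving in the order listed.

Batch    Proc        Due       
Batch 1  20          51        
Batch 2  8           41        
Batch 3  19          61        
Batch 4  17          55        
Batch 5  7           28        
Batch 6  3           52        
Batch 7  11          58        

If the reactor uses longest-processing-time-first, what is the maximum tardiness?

54

LPT (decreasing processing time): Batch 1 Batch 3 Batch 4 Batch 7 Batch 2 Batch 5 Batch 6.
Batch 1: 0→20, due 51, tardiness 0
Batch 3: 20→39, due 61, tardiness 0
Batch 4: 39→56, due 55, tardiness 1
Batch 7: 56→67, due 58, tardiness 9
Batch 2: 67→75, due 41, tardiness 34
Batch 5: 75→82, due 28, tardiness 54
Batch 6: 82→85, due 52, tardiness 33
Maximum = 54.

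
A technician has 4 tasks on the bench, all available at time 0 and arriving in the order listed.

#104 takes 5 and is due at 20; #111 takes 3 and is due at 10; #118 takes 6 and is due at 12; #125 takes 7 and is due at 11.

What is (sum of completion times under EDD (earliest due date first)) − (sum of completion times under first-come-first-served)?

EDD (increasing due date): #111 #125 #118 #104.
#111: 0→3
#125: 3→10
#118: 10→16
#104: 16→21
Sum = 3+10+16+21 = 50.
FIFO (arrival order): #104 #111 #118 #125.
#104: 0→5
#111: 5→8
#118: 8→14
#125: 14→21
Sum = 5+8+14+21 = 48.
Difference = 50 − 48 = 2.

2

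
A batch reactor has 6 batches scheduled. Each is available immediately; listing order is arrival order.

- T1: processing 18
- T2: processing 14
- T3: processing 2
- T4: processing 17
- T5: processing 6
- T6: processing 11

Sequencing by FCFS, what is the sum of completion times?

FIFO (arrival order): T1 T2 T3 T4 T5 T6.
T1: 0→18
T2: 18→32
T3: 32→34
T4: 34→51
T5: 51→57
T6: 57→68
Sum = 18+32+34+51+57+68 = 260.

260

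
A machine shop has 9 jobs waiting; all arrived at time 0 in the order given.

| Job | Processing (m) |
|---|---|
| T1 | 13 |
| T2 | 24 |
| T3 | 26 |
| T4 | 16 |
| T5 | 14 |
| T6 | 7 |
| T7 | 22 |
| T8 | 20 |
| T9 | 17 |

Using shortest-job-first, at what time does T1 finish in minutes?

SPT (increasing processing time): T6 T1 T5 T4 T9 T8 T7 T2 T3.
T6: 0→7
T1: 7→20

20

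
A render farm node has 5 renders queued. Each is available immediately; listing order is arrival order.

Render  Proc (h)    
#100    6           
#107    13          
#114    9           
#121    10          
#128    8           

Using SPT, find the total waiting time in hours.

76

SPT (increasing processing time): #100 #128 #114 #121 #107.
#100: waits 0, runs 0→6
#128: waits 6, runs 6→14
#114: waits 14, runs 14→23
#121: waits 23, runs 23→33
#107: waits 33, runs 33→46
Sum = 0+6+14+23+33 = 76.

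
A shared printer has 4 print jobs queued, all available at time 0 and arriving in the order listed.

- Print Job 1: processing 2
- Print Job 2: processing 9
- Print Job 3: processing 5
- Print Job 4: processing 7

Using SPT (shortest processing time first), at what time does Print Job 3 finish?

SPT (increasing processing time): Print Job 1 Print Job 3 Print Job 4 Print Job 2.
Print Job 1: 0→2
Print Job 3: 2→7

7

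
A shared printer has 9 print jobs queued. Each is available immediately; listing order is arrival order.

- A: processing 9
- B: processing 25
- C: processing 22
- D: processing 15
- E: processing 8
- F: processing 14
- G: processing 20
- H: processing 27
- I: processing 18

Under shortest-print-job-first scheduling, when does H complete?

SPT (increasing processing time): E A F D I G C B H.
E: 0→8
A: 8→17
F: 17→31
D: 31→46
I: 46→64
G: 64→84
C: 84→106
B: 106→131
H: 131→158

158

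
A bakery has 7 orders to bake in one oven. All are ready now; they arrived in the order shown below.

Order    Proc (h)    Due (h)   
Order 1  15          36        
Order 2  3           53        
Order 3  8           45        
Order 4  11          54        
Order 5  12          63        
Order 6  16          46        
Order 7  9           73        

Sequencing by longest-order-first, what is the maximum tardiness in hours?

LPT (decreasing processing time): Order 6 Order 1 Order 5 Order 4 Order 7 Order 3 Order 2.
Order 6: 0→16, due 46, tardiness 0
Order 1: 16→31, due 36, tardiness 0
Order 5: 31→43, due 63, tardiness 0
Order 4: 43→54, due 54, tardiness 0
Order 7: 54→63, due 73, tardiness 0
Order 3: 63→71, due 45, tardiness 26
Order 2: 71→74, due 53, tardiness 21
Maximum = 26.

26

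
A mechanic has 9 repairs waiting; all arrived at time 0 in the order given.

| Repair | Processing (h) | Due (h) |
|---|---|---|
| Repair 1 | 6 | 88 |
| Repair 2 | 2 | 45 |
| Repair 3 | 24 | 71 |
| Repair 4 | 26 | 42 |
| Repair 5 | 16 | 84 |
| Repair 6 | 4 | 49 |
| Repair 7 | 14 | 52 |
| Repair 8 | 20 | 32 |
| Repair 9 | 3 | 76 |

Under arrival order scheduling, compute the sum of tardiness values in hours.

204

FIFO (arrival order): Repair 1 Repair 2 Repair 3 Repair 4 Repair 5 Repair 6 Repair 7 Repair 8 Repair 9.
Repair 1: 0→6, due 88, tardiness 0
Repair 2: 6→8, due 45, tardiness 0
Repair 3: 8→32, due 71, tardiness 0
Repair 4: 32→58, due 42, tardiness 16
Repair 5: 58→74, due 84, tardiness 0
Repair 6: 74→78, due 49, tardiness 29
Repair 7: 78→92, due 52, tardiness 40
Repair 8: 92→112, due 32, tardiness 80
Repair 9: 112→115, due 76, tardiness 39
Sum = 0+0+0+16+0+29+40+80+39 = 204.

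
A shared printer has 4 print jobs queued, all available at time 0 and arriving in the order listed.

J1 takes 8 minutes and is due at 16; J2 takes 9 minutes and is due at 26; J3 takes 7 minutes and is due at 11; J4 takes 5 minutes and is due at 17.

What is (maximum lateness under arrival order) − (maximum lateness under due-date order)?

10

FIFO (arrival order): J1 J2 J3 J4.
J1: 0→8, due 16, lateness -8
J2: 8→17, due 26, lateness -9
J3: 17→24, due 11, lateness 13
J4: 24→29, due 17, lateness 12
Maximum = 13.
EDD (increasing due date): J3 J1 J4 J2.
J3: 0→7, due 11, lateness -4
J1: 7→15, due 16, lateness -1
J4: 15→20, due 17, lateness 3
J2: 20→29, due 26, lateness 3
Maximum = 3.
Difference = 13 − 3 = 10.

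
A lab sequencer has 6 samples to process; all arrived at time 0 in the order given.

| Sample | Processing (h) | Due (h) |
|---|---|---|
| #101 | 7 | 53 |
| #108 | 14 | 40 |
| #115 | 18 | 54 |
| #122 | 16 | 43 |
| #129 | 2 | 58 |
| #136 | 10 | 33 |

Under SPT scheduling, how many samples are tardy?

2

SPT (increasing processing time): #129 #101 #136 #108 #122 #115.
#129: 0→2, due 58, tardiness 0
#101: 2→9, due 53, tardiness 0
#136: 9→19, due 33, tardiness 0
#108: 19→33, due 40, tardiness 0
#122: 33→49, due 43, tardiness 6
#115: 49→67, due 54, tardiness 13
Late samples: 2.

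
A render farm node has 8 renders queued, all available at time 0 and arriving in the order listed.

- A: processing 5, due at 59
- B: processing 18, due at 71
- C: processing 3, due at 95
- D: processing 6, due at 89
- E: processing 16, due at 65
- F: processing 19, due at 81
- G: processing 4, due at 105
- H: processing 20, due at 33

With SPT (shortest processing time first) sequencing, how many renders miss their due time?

1

SPT (increasing processing time): C G A D E B F H.
C: 0→3, due 95, tardiness 0
G: 3→7, due 105, tardiness 0
A: 7→12, due 59, tardiness 0
D: 12→18, due 89, tardiness 0
E: 18→34, due 65, tardiness 0
B: 34→52, due 71, tardiness 0
F: 52→71, due 81, tardiness 0
H: 71→91, due 33, tardiness 58
Late renders: 1.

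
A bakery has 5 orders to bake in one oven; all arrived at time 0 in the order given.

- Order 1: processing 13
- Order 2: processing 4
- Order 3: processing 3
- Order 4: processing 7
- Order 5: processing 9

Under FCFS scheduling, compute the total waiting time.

FIFO (arrival order): Order 1 Order 2 Order 3 Order 4 Order 5.
Order 1: waits 0, runs 0→13
Order 2: waits 13, runs 13→17
Order 3: waits 17, runs 17→20
Order 4: waits 20, runs 20→27
Order 5: waits 27, runs 27→36
Sum = 0+13+17+20+27 = 77.

77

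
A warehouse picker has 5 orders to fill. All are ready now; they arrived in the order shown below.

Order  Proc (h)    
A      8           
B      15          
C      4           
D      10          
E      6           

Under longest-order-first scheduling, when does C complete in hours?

LPT (decreasing processing time): B D A E C.
B: 0→15
D: 15→25
A: 25→33
E: 33→39
C: 39→43

43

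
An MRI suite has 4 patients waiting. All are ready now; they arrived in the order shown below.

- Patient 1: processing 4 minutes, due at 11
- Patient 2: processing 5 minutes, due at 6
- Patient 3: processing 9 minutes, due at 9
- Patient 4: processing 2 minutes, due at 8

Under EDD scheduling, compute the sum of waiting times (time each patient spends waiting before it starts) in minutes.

28

EDD (increasing due date): Patient 2 Patient 4 Patient 3 Patient 1.
Patient 2: waits 0, runs 0→5
Patient 4: waits 5, runs 5→7
Patient 3: waits 7, runs 7→16
Patient 1: waits 16, runs 16→20
Sum = 0+5+7+16 = 28.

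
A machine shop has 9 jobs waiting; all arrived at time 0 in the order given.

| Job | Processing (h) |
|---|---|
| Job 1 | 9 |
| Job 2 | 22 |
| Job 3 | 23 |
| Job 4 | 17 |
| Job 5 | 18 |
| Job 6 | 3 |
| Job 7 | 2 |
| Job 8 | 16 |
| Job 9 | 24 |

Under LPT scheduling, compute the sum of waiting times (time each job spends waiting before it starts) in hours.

712

LPT (decreasing processing time): Job 9 Job 3 Job 2 Job 5 Job 4 Job 8 Job 1 Job 6 Job 7.
Job 9: waits 0, runs 0→24
Job 3: waits 24, runs 24→47
Job 2: waits 47, runs 47→69
Job 5: waits 69, runs 69→87
Job 4: waits 87, runs 87→104
Job 8: waits 104, runs 104→120
Job 1: waits 120, runs 120→129
Job 6: waits 129, runs 129→132
Job 7: waits 132, runs 132→134
Sum = 0+24+47+69+87+104+120+129+132 = 712.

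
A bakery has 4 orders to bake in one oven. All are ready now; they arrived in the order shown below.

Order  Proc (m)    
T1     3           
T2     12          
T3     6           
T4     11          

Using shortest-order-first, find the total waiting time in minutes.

SPT (increasing processing time): T1 T3 T4 T2.
T1: waits 0, runs 0→3
T3: waits 3, runs 3→9
T4: waits 9, runs 9→20
T2: waits 20, runs 20→32
Sum = 0+3+9+20 = 32.

32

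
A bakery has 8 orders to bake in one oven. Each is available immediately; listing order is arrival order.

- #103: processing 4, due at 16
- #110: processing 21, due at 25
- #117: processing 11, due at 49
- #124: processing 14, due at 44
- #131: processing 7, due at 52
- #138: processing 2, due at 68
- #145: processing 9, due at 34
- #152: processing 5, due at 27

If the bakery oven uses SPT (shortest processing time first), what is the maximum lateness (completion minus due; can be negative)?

48

SPT (increasing processing time): #138 #103 #152 #131 #145 #117 #124 #110.
#138: 0→2, due 68, lateness -66
#103: 2→6, due 16, lateness -10
#152: 6→11, due 27, lateness -16
#131: 11→18, due 52, lateness -34
#145: 18→27, due 34, lateness -7
#117: 27→38, due 49, lateness -11
#124: 38→52, due 44, lateness 8
#110: 52→73, due 25, lateness 48
Maximum = 48.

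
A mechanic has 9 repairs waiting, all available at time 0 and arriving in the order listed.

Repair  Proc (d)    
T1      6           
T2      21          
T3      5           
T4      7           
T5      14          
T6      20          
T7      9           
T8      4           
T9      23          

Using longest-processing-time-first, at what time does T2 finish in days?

LPT (decreasing processing time): T9 T2 T6 T5 T7 T4 T1 T3 T8.
T9: 0→23
T2: 23→44

44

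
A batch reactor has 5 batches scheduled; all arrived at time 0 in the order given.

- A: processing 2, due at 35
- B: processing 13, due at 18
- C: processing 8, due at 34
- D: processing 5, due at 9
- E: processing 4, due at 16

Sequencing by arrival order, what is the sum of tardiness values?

FIFO (arrival order): A B C D E.
A: 0→2, due 35, tardiness 0
B: 2→15, due 18, tardiness 0
C: 15→23, due 34, tardiness 0
D: 23→28, due 9, tardiness 19
E: 28→32, due 16, tardiness 16
Sum = 0+0+0+19+16 = 35.

35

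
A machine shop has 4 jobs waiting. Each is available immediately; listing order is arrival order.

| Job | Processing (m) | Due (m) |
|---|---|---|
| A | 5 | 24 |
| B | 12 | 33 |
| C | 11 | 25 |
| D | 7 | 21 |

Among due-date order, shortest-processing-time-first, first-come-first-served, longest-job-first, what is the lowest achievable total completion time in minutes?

75

EDD (increasing due date): D A C B.
D: 0→7
A: 7→12
C: 12→23
B: 23→35
Sum = 7+12+23+35 = 77.
SPT (increasing processing time): A D C B.
A: 0→5
D: 5→12
C: 12→23
B: 23→35
Sum = 5+12+23+35 = 75.
FIFO (arrival order): A B C D.
A: 0→5
B: 5→17
C: 17→28
D: 28→35
Sum = 5+17+28+35 = 85.
LPT (decreasing processing time): B C D A.
B: 0→12
C: 12→23
D: 23→30
A: 30→35
Sum = 12+23+30+35 = 100.
EDD 77, SPT 75, FIFO 85, LPT 100 → minimum 75.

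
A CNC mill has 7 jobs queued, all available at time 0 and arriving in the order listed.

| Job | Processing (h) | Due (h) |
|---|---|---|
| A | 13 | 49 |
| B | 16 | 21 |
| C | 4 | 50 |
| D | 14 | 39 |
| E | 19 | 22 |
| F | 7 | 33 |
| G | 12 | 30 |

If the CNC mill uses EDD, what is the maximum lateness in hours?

EDD (increasing due date): B E G F D A C.
B: 0→16, due 21, lateness -5
E: 16→35, due 22, lateness 13
G: 35→47, due 30, lateness 17
F: 47→54, due 33, lateness 21
D: 54→68, due 39, lateness 29
A: 68→81, due 49, lateness 32
C: 81→85, due 50, lateness 35
Maximum = 35.

35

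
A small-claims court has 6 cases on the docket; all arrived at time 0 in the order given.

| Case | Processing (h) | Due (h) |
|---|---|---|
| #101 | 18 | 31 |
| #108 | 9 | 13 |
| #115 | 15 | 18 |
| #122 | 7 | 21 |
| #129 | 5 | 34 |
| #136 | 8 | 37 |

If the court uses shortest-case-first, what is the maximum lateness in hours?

SPT (increasing processing time): #129 #122 #136 #108 #115 #101.
#129: 0→5, due 34, lateness -29
#122: 5→12, due 21, lateness -9
#136: 12→20, due 37, lateness -17
#108: 20→29, due 13, lateness 16
#115: 29→44, due 18, lateness 26
#101: 44→62, due 31, lateness 31
Maximum = 31.

31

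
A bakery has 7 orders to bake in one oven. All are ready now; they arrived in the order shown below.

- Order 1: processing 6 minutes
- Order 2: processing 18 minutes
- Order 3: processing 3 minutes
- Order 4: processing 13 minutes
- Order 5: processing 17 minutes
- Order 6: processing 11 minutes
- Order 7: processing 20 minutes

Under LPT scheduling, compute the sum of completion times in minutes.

LPT (decreasing processing time): Order 7 Order 2 Order 5 Order 4 Order 6 Order 1 Order 3.
Order 7: 0→20
Order 2: 20→38
Order 5: 38→55
Order 4: 55→68
Order 6: 68→79
Order 1: 79→85
Order 3: 85→88
Sum = 20+38+55+68+79+85+88 = 433.

433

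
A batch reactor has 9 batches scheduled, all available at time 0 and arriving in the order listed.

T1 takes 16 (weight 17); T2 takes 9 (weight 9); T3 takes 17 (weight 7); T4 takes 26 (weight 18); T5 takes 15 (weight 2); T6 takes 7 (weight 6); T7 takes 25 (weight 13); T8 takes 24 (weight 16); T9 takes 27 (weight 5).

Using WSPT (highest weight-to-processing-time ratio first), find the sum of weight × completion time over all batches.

6391

WSPT (decreasing weight/processing-time ratio): T1 T2 T6 T4 T8 T7 T3 T9 T5.
T1: finishes 16, weight 17, w·C = 272
T2: finishes 25, weight 9, w·C = 225
T6: finishes 32, weight 6, w·C = 192
T4: finishes 58, weight 18, w·C = 1044
T8: finishes 82, weight 16, w·C = 1312
T7: finishes 107, weight 13, w·C = 1391
T3: finishes 124, weight 7, w·C = 868
T9: finishes 151, weight 5, w·C = 755
T5: finishes 166, weight 2, w·C = 332
Sum = 272+225+192+1044+1312+1391+868+755+332 = 6391.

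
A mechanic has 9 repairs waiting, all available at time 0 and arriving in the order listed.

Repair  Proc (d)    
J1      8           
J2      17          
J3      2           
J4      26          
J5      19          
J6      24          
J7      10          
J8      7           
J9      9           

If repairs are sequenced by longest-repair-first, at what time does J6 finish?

LPT (decreasing processing time): J4 J6 J5 J2 J7 J9 J1 J8 J3.
J4: 0→26
J6: 26→50

50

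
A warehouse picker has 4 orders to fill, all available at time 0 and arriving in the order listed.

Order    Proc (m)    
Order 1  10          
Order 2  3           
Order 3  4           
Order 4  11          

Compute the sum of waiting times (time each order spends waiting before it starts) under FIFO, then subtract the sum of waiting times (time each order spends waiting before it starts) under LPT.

-17

FIFO (arrival order): Order 1 Order 2 Order 3 Order 4.
Order 1: waits 0, runs 0→10
Order 2: waits 10, runs 10→13
Order 3: waits 13, runs 13→17
Order 4: waits 17, runs 17→28
Sum = 0+10+13+17 = 40.
LPT (decreasing processing time): Order 4 Order 1 Order 3 Order 2.
Order 4: waits 0, runs 0→11
Order 1: waits 11, runs 11→21
Order 3: waits 21, runs 21→25
Order 2: waits 25, runs 25→28
Sum = 0+11+21+25 = 57.
Difference = 40 − 57 = -17.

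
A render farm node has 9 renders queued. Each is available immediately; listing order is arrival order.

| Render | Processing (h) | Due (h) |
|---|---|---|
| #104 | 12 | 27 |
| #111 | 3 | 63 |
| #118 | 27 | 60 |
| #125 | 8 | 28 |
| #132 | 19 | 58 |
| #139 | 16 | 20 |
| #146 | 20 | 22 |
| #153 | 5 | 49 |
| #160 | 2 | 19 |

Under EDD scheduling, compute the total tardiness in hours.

EDD (increasing due date): #160 #139 #146 #104 #125 #153 #132 #118 #111.
#160: 0→2, due 19, tardiness 0
#139: 2→18, due 20, tardiness 0
#146: 18→38, due 22, tardiness 16
#104: 38→50, due 27, tardiness 23
#125: 50→58, due 28, tardiness 30
#153: 58→63, due 49, tardiness 14
#132: 63→82, due 58, tardiness 24
#118: 82→109, due 60, tardiness 49
#111: 109→112, due 63, tardiness 49
Sum = 0+0+16+23+30+14+24+49+49 = 205.

205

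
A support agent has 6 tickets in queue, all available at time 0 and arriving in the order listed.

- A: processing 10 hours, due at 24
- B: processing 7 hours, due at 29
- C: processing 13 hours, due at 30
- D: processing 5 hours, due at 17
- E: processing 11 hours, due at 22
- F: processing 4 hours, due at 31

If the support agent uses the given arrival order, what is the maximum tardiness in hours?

24

FIFO (arrival order): A B C D E F.
A: 0→10, due 24, tardiness 0
B: 10→17, due 29, tardiness 0
C: 17→30, due 30, tardiness 0
D: 30→35, due 17, tardiness 18
E: 35→46, due 22, tardiness 24
F: 46→50, due 31, tardiness 19
Maximum = 24.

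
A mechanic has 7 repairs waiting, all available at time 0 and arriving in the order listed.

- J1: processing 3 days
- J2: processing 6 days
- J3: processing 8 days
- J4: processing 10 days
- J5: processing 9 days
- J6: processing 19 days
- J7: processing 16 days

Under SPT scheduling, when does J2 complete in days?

9

SPT (increasing processing time): J1 J2 J3 J5 J4 J7 J6.
J1: 0→3
J2: 3→9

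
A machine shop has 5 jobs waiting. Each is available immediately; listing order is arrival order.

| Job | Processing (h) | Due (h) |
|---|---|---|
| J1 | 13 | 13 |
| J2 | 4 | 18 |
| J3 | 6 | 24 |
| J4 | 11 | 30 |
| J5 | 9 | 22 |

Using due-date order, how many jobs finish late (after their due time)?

3

EDD (increasing due date): J1 J2 J5 J3 J4.
J1: 0→13, due 13, tardiness 0
J2: 13→17, due 18, tardiness 0
J5: 17→26, due 22, tardiness 4
J3: 26→32, due 24, tardiness 8
J4: 32→43, due 30, tardiness 13
Late jobs: 3.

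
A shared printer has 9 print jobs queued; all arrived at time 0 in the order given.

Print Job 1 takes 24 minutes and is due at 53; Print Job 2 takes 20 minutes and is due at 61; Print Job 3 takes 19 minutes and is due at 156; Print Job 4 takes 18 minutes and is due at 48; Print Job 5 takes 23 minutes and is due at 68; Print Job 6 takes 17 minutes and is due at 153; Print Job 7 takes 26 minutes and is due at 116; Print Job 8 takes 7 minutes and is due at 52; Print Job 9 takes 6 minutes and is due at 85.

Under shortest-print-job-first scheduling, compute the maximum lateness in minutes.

SPT (increasing processing time): Print Job 9 Print Job 8 Print Job 6 Print Job 4 Print Job 3 Print Job 2 Print Job 5 Print Job 1 Print Job 7.
Print Job 9: 0→6, due 85, lateness -79
Print Job 8: 6→13, due 52, lateness -39
Print Job 6: 13→30, due 153, lateness -123
Print Job 4: 30→48, due 48, lateness 0
Print Job 3: 48→67, due 156, lateness -89
Print Job 2: 67→87, due 61, lateness 26
Print Job 5: 87→110, due 68, lateness 42
Print Job 1: 110→134, due 53, lateness 81
Print Job 7: 134→160, due 116, lateness 44
Maximum = 81.

81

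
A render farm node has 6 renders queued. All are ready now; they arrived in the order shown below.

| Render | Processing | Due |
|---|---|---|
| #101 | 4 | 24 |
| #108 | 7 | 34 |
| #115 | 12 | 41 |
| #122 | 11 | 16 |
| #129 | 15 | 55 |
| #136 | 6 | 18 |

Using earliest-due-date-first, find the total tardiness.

0

EDD (increasing due date): #122 #136 #101 #108 #115 #129.
#122: 0→11, due 16, tardiness 0
#136: 11→17, due 18, tardiness 0
#101: 17→21, due 24, tardiness 0
#108: 21→28, due 34, tardiness 0
#115: 28→40, due 41, tardiness 0
#129: 40→55, due 55, tardiness 0
Sum = 0+0+0+0+0+0 = 0.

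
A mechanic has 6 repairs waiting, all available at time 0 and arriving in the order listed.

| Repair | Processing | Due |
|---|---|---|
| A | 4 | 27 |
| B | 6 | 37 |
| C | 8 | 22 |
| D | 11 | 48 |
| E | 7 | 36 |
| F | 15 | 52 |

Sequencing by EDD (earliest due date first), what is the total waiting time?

100

EDD (increasing due date): C A E B D F.
C: waits 0, runs 0→8
A: waits 8, runs 8→12
E: waits 12, runs 12→19
B: waits 19, runs 19→25
D: waits 25, runs 25→36
F: waits 36, runs 36→51
Sum = 0+8+12+19+25+36 = 100.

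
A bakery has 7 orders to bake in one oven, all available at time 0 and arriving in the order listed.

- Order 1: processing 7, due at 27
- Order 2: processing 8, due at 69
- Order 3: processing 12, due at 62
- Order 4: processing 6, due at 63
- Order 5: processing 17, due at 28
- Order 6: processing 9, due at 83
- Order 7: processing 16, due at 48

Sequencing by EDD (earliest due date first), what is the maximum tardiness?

EDD (increasing due date): Order 1 Order 5 Order 7 Order 3 Order 4 Order 2 Order 6.
Order 1: 0→7, due 27, tardiness 0
Order 5: 7→24, due 28, tardiness 0
Order 7: 24→40, due 48, tardiness 0
Order 3: 40→52, due 62, tardiness 0
Order 4: 52→58, due 63, tardiness 0
Order 2: 58→66, due 69, tardiness 0
Order 6: 66→75, due 83, tardiness 0
Maximum = 0.

0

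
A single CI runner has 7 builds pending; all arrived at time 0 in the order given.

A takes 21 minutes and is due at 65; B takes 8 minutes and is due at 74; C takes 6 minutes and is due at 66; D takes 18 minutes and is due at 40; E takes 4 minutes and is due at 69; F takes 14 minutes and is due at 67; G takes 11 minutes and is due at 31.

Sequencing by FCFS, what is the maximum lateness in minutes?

FIFO (arrival order): A B C D E F G.
A: 0→21, due 65, lateness -44
B: 21→29, due 74, lateness -45
C: 29→35, due 66, lateness -31
D: 35→53, due 40, lateness 13
E: 53→57, due 69, lateness -12
F: 57→71, due 67, lateness 4
G: 71→82, due 31, lateness 51
Maximum = 51.

51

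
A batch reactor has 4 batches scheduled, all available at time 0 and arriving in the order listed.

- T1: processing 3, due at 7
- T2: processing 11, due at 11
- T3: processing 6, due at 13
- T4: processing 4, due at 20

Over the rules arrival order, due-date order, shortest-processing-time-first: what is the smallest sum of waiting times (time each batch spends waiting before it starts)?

23

FIFO (arrival order): T1 T2 T3 T4.
T1: waits 0, runs 0→3
T2: waits 3, runs 3→14
T3: waits 14, runs 14→20
T4: waits 20, runs 20→24
Sum = 0+3+14+20 = 37.
EDD (increasing due date): T1 T2 T3 T4.
T1: waits 0, runs 0→3
T2: waits 3, runs 3→14
T3: waits 14, runs 14→20
T4: waits 20, runs 20→24
Sum = 0+3+14+20 = 37.
SPT (increasing processing time): T1 T4 T3 T2.
T1: waits 0, runs 0→3
T4: waits 3, runs 3→7
T3: waits 7, runs 7→13
T2: waits 13, runs 13→24
Sum = 0+3+7+13 = 23.
FIFO 37, EDD 37, SPT 23 → minimum 23.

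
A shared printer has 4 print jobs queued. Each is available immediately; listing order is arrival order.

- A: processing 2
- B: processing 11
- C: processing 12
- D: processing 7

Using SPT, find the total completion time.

SPT (increasing processing time): A D B C.
A: 0→2
D: 2→9
B: 9→20
C: 20→32
Sum = 2+9+20+32 = 63.

63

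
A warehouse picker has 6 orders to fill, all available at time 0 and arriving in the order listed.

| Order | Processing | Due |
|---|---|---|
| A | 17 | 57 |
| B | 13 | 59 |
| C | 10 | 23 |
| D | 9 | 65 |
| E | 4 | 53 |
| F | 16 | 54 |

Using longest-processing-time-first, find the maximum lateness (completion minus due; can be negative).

LPT (decreasing processing time): A F B C D E.
A: 0→17, due 57, lateness -40
F: 17→33, due 54, lateness -21
B: 33→46, due 59, lateness -13
C: 46→56, due 23, lateness 33
D: 56→65, due 65, lateness 0
E: 65→69, due 53, lateness 16
Maximum = 33.

33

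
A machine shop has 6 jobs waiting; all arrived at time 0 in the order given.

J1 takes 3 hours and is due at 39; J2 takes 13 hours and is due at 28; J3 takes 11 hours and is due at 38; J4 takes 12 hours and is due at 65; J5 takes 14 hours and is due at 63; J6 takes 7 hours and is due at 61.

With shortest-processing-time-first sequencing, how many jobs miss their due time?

1

SPT (increasing processing time): J1 J6 J3 J4 J2 J5.
J1: 0→3, due 39, tardiness 0
J6: 3→10, due 61, tardiness 0
J3: 10→21, due 38, tardiness 0
J4: 21→33, due 65, tardiness 0
J2: 33→46, due 28, tardiness 18
J5: 46→60, due 63, tardiness 0
Late jobs: 1.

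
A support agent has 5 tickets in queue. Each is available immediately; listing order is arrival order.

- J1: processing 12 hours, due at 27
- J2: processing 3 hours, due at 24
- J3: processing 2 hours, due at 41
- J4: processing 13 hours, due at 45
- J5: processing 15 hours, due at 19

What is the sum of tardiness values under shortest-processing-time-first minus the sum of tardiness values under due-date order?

SPT (increasing processing time): J3 J2 J1 J4 J5.
J3: 0→2, due 41, tardiness 0
J2: 2→5, due 24, tardiness 0
J1: 5→17, due 27, tardiness 0
J4: 17→30, due 45, tardiness 0
J5: 30→45, due 19, tardiness 26
Sum = 0+0+0+0+26 = 26.
EDD (increasing due date): J5 J2 J1 J3 J4.
J5: 0→15, due 19, tardiness 0
J2: 15→18, due 24, tardiness 0
J1: 18→30, due 27, tardiness 3
J3: 30→32, due 41, tardiness 0
J4: 32→45, due 45, tardiness 0
Sum = 0+0+3+0+0 = 3.
Difference = 26 − 3 = 23.

23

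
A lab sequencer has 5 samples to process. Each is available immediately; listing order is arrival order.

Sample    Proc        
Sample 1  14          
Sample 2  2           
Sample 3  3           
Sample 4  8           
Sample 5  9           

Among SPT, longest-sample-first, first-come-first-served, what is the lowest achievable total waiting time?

42

SPT (increasing processing time): Sample 2 Sample 3 Sample 4 Sample 5 Sample 1.
Sample 2: waits 0, runs 0→2
Sample 3: waits 2, runs 2→5
Sample 4: waits 5, runs 5→13
Sample 5: waits 13, runs 13→22
Sample 1: waits 22, runs 22→36
Sum = 0+2+5+13+22 = 42.
LPT (decreasing processing time): Sample 1 Sample 5 Sample 4 Sample 3 Sample 2.
Sample 1: waits 0, runs 0→14
Sample 5: waits 14, runs 14→23
Sample 4: waits 23, runs 23→31
Sample 3: waits 31, runs 31→34
Sample 2: waits 34, runs 34→36
Sum = 0+14+23+31+34 = 102.
FIFO (arrival order): Sample 1 Sample 2 Sample 3 Sample 4 Sample 5.
Sample 1: waits 0, runs 0→14
Sample 2: waits 14, runs 14→16
Sample 3: waits 16, runs 16→19
Sample 4: waits 19, runs 19→27
Sample 5: waits 27, runs 27→36
Sum = 0+14+16+19+27 = 76.
SPT 42, LPT 102, FIFO 76 → minimum 42.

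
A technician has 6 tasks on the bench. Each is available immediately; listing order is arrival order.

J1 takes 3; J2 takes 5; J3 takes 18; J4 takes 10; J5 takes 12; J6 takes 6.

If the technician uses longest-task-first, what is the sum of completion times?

239

LPT (decreasing processing time): J3 J5 J4 J6 J2 J1.
J3: 0→18
J5: 18→30
J4: 30→40
J6: 40→46
J2: 46→51
J1: 51→54
Sum = 18+30+40+46+51+54 = 239.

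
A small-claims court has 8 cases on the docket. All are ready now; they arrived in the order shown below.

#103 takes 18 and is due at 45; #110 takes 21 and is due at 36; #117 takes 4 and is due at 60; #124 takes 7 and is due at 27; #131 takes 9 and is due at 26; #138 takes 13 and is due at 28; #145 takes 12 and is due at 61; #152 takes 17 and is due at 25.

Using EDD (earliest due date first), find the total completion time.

EDD (increasing due date): #152 #131 #124 #138 #110 #103 #117 #145.
#152: 0→17
#131: 17→26
#124: 26→33
#138: 33→46
#110: 46→67
#103: 67→85
#117: 85→89
#145: 89→101
Sum = 17+26+33+46+67+85+89+101 = 464.

464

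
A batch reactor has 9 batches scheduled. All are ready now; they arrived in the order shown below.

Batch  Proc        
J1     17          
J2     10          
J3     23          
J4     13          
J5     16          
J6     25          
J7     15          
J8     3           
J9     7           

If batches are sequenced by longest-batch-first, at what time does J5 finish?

81

LPT (decreasing processing time): J6 J3 J1 J5 J7 J4 J2 J9 J8.
J6: 0→25
J3: 25→48
J1: 48→65
J5: 65→81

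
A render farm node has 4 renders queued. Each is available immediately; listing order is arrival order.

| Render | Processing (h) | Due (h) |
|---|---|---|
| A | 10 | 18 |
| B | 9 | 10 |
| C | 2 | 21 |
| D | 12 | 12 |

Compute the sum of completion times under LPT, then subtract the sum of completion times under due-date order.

LPT (decreasing processing time): D A B C.
D: 0→12
A: 12→22
B: 22→31
C: 31→33
Sum = 12+22+31+33 = 98.
EDD (increasing due date): B D A C.
B: 0→9
D: 9→21
A: 21→31
C: 31→33
Sum = 9+21+31+33 = 94.
Difference = 98 − 94 = 4.

4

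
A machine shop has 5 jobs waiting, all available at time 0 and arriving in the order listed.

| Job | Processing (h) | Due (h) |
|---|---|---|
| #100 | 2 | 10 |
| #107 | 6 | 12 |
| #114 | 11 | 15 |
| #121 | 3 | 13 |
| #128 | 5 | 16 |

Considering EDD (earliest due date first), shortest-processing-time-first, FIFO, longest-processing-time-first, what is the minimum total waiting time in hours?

EDD (increasing due date): #100 #107 #121 #114 #128.
#100: waits 0, runs 0→2
#107: waits 2, runs 2→8
#121: waits 8, runs 8→11
#114: waits 11, runs 11→22
#128: waits 22, runs 22→27
Sum = 0+2+8+11+22 = 43.
SPT (increasing processing time): #100 #121 #128 #107 #114.
#100: waits 0, runs 0→2
#121: waits 2, runs 2→5
#128: waits 5, runs 5→10
#107: waits 10, runs 10→16
#114: waits 16, runs 16→27
Sum = 0+2+5+10+16 = 33.
FIFO (arrival order): #100 #107 #114 #121 #128.
#100: waits 0, runs 0→2
#107: waits 2, runs 2→8
#114: waits 8, runs 8→19
#121: waits 19, runs 19→22
#128: waits 22, runs 22→27
Sum = 0+2+8+19+22 = 51.
LPT (decreasing processing time): #114 #107 #128 #121 #100.
#114: waits 0, runs 0→11
#107: waits 11, runs 11→17
#128: waits 17, runs 17→22
#121: waits 22, runs 22→25
#100: waits 25, runs 25→27
Sum = 0+11+17+22+25 = 75.
EDD 43, SPT 33, FIFO 51, LPT 75 → minimum 33.

33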